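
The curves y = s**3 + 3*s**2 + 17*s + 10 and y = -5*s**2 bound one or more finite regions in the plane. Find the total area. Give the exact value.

71/6

Set the curves equal: s**3 + 3*s**2 + 17*s + 10 = -5*s**2, so s**3 + 8*s**2 + 17*s + 10 = 0, which factors as (s + 1)*(s + 2)*(s + 5) = 0. The curves meet at s = -5, -2, -1.
On [-5, -2], y = s**3 + 3*s**2 + 17*s + 10 is on top; that piece has area ∫[-5,-2] (s**3 + 8*s**2 + 17*s + 10) ds = 45/4.
On [-2, -1], y = -5*s**2 is on top; that piece has area ∫[-2,-1] (-(s**3 + 8*s**2 + 17*s + 10)) ds = 7/12.
Total enclosed area = 45/4 + 7/12 = 71/6.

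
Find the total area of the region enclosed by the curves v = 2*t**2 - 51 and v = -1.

Set the curves equal: 2*t**2 - 51 = -1, so 2*t**2 - 50 = 0, which factors as 2*(t - 5)*(t + 5) = 0. The curves meet at t = -5, 5.
On [-5, 5], v = -1 is on top; that piece has area ∫[-5,5] (-(2*t**2 - 50)) dt = 1000/3.

1000/3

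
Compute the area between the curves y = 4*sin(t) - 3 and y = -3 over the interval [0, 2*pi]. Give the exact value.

16

The difference (4*sin(t) - 3) - (-3) = 4*sin(t) changes sign at t = pi inside [0, 2*pi], so split the integral there.
∫[0,pi] (4*sin(t)) dt = 8.
∫[pi,2*pi] (4*sin(t)) dt = -8; the area of that piece is 8.
Total area = 8 + 8 = 16.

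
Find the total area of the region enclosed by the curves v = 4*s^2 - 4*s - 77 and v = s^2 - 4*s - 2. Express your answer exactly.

500

Set the curves equal: 4*s^2 - 4*s - 77 = s^2 - 4*s - 2, so 3*s^2 - 75 = 0, which factors as 3*(s - 5)*(s + 5) = 0. The curves meet at s = -5, 5.
On [-5, 5], v = s^2 - 4*s - 2 is on top; that piece has area ∫[-5,5] (-(3*s^2 - 75)) ds = 500.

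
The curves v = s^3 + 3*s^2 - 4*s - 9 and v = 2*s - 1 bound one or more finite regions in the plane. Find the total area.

Set the curves equal: s^3 + 3*s^2 - 4*s - 9 = 2*s - 1, so s^3 + 3*s^2 - 6*s - 8 = 0, which factors as (s - 2)*(s + 1)*(s + 4) = 0. The curves meet at s = -4, -1, 2.
On [-4, -1], v = s^3 + 3*s^2 - 4*s - 9 is on top; that piece has area ∫[-4,-1] (s^3 + 3*s^2 - 6*s - 8) ds = 81/4.
On [-1, 2], v = 2*s - 1 is on top; that piece has area ∫[-1,2] (-(s^3 + 3*s^2 - 6*s - 8)) ds = 81/4.
Total enclosed area = 81/4 + 81/4 = 81/2.

81/2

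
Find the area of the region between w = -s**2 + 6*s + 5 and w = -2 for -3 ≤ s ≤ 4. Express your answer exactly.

The difference (-s**2 + 6*s + 5) - (-2) = -s**2 + 6*s + 7 changes sign at s = -1 inside [-3, 4], so split the integral there.
∫[-3,-1] (-s**2 + 6*s + 7) ds = -56/3; the area of that piece is 56/3.
∫[-1,4] (-s**2 + 6*s + 7) ds = 175/3.
Total area = 56/3 + 175/3 = 77.

77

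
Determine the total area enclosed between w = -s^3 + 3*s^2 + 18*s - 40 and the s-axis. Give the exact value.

999/4

The curve meets the s-axis where -s^3 + 3*s^2 + 18*s - 40 = 0, i.e. -(s - 5)*(s - 2)*(s + 4) = 0, at s = -4, 2, 5.
On [-4, 2] the curve lies below the axis; ∫[-4,2] (-s^3 + 3*s^2 + 18*s - 40) ds = -216, giving area 216.
On [2, 5] the curve lies above the axis; ∫[2,5] (-s^3 + 3*s^2 + 18*s - 40) ds = 135/4, giving area 135/4.
Total area = 216 + 135/4 = 999/4.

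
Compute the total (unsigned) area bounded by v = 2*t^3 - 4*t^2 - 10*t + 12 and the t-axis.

253/6

The curve meets the t-axis where 2*t^3 - 4*t^2 - 10*t + 12 = 0, i.e. 2*(t - 3)*(t - 1)*(t + 2) = 0, at t = -2, 1, 3.
On [-2, 1] the curve lies above the axis; ∫[-2,1] (2*t^3 - 4*t^2 - 10*t + 12) dt = 63/2, giving area 63/2.
On [1, 3] the curve lies below the axis; ∫[1,3] (2*t^3 - 4*t^2 - 10*t + 12) dt = -32/3, giving area 32/3.
Total area = 63/2 + 32/3 = 253/6.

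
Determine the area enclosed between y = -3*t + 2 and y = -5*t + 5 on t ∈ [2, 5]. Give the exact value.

On [2, 5], (-3*t + 2) - (-5*t + 5) = 2*t - 3 is ≥ 0 throughout, so the area is a single integral of |2*t - 3|.
∫[2,5] (2*t - 3) dt = 12.

12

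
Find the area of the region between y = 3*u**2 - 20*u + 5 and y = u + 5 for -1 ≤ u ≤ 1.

The difference (3*u**2 - 20*u + 5) - (u + 5) = 3*u**2 - 21*u changes sign at u = 0 inside [-1, 1], so split the integral there.
∫[-1,0] (3*u**2 - 21*u) du = 23/2.
∫[0,1] (3*u**2 - 21*u) du = -19/2; the area of that piece is 19/2.
Total area = 23/2 + 19/2 = 21.

21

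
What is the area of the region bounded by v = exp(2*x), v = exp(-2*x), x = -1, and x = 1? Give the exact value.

-2 + exp(-2) + exp(2)

The difference (exp(2*x)) - (exp(-2*x)) = exp(2*x) - exp(-2*x) changes sign at x = 0 inside [-1, 1], so split the integral there.
∫[-1,0] (exp(2*x) - exp(-2*x)) dx = -exp(2)/2 - exp(-2)/2 + 1; the area of that piece is -1 + exp(-2)/2 + exp(2)/2.
∫[0,1] (exp(2*x) - exp(-2*x)) dx = -1 + exp(-2)/2 + exp(2)/2.
Total area = (-1 + exp(-2)/2 + exp(2)/2) + (-1 + exp(-2)/2 + exp(2)/2) = -2 + exp(-2) + exp(2).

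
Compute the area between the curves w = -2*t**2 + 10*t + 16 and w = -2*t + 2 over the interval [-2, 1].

The difference (-2*t**2 + 10*t + 16) - (-2*t + 2) = -2*t**2 + 12*t + 14 changes sign at t = -1 inside [-2, 1], so split the integral there.
∫[-2,-1] (-2*t**2 + 12*t + 14) dt = -26/3; the area of that piece is 26/3.
∫[-1,1] (-2*t**2 + 12*t + 14) dt = 80/3.
Total area = 26/3 + 80/3 = 106/3.

106/3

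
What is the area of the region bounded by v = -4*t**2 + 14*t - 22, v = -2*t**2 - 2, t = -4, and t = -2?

484/3

On [-4, -2], (-4*t**2 + 14*t - 22) - (-2*t**2 - 2) = -2*t**2 + 14*t - 20 is ≤ 0 throughout, so the area is a single integral of |-2*t**2 + 14*t - 20|.
∫[-4,-2] (-2*t**2 + 14*t - 20) dt = -484/3; the area of that piece is 484/3.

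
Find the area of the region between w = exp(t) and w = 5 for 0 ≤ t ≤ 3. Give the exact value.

The difference (exp(t)) - (5) = exp(t) - 5 changes sign at t = log(5) inside [0, 3], so split the integral there.
∫[0,log(5)] (exp(t) - 5) dt = 4 - log(3125); the area of that piece is -4 + log(3125).
∫[log(5),3] (exp(t) - 5) dt = -20 + 5*log(5) + exp(3).
Total area = (-4 + log(3125)) + (-20 + 5*log(5) + exp(3)) = -24 + 10*log(5) + exp(3).

-24 + 10*log(5) + exp(3)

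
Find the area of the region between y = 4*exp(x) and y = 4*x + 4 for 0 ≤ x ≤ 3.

-34 + 4*exp(3)

On [0, 3], (4*exp(x)) - (4*x + 4) = -4*x + 4*exp(x) - 4 is ≥ 0 throughout, so the area is a single integral of |-4*x + 4*exp(x) - 4|.
∫[0,3] (-4*x + 4*exp(x) - 4) dx = -34 + 4*exp(3).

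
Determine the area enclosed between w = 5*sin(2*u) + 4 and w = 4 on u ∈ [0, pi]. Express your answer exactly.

The difference (5*sin(2*u) + 4) - (4) = 5*sin(2*u) changes sign at u = pi/2 inside [0, pi], so split the integral there.
∫[0,pi/2] (5*sin(2*u)) du = 5.
∫[pi/2,pi] (5*sin(2*u)) du = -5; the area of that piece is 5.
Total area = 5 + 5 = 10.

10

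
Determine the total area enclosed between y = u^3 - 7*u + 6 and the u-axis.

The curve meets the u-axis where u^3 - 7*u + 6 = 0, i.e. (u - 2)*(u - 1)*(u + 3) = 0, at u = -3, 1, 2.
On [-3, 1] the curve lies above the axis; ∫[-3,1] (u^3 - 7*u + 6) du = 32, giving area 32.
On [1, 2] the curve lies below the axis; ∫[1,2] (u^3 - 7*u + 6) du = -3/4, giving area 3/4.
Total area = 32 + 3/4 = 131/4.

131/4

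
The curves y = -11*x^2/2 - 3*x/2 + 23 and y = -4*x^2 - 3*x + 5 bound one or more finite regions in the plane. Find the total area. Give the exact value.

Set the curves equal: -11*x^2/2 - 3*x/2 + 23 = -4*x^2 - 3*x + 5, so -3*x^2/2 + 3*x/2 + 18 = 0, which factors as -3*(x - 4)*(x + 3)/2 = 0. The curves meet at x = -3, 4.
On [-3, 4], y = -11*x^2/2 - 3*x/2 + 23 is on top; that piece has area ∫[-3,4] (-3*x^2/2 + 3*x/2 + 18) dx = 343/4.

343/4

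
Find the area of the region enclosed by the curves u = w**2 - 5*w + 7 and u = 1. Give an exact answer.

1/6

Both boundary curves give u as a function of w, so integrate with respect to w. Setting them equal: w**2 - 5*w + 6 = 0, i.e. (w - 3)*(w - 2) = 0, so they meet at w = 2, 3.
For w in [2, 3], u = w**2 - 5*w + 7 is on the left; area = ∫[2,3] (-(w**2 - 5*w + 6)) dw = 1/6.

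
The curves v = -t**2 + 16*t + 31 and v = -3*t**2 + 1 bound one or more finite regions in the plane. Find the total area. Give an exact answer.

8/3

Set the curves equal: -t**2 + 16*t + 31 = -3*t**2 + 1, so 2*t**2 + 16*t + 30 = 0, which factors as 2*(t + 3)*(t + 5) = 0. The curves meet at t = -5, -3.
On [-5, -3], v = -3*t**2 + 1 is on top; that piece has area ∫[-5,-3] (-(2*t**2 + 16*t + 30)) dt = 8/3.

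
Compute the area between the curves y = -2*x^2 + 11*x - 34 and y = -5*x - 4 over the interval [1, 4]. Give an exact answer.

44/3

The difference (-2*x^2 + 11*x - 34) - (-5*x - 4) = -2*x^2 + 16*x - 30 changes sign at x = 3 inside [1, 4], so split the integral there.
∫[1,3] (-2*x^2 + 16*x - 30) dx = -40/3; the area of that piece is 40/3.
∫[3,4] (-2*x^2 + 16*x - 30) dx = 4/3.
Total area = 40/3 + 4/3 = 44/3.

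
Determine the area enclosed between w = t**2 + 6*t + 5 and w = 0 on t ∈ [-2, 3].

55

The difference (t**2 + 6*t + 5) - (0) = t**2 + 6*t + 5 changes sign at t = -1 inside [-2, 3], so split the integral there.
∫[-2,-1] (t**2 + 6*t + 5) dt = -5/3; the area of that piece is 5/3.
∫[-1,3] (t**2 + 6*t + 5) dt = 160/3.
Total area = 5/3 + 160/3 = 55.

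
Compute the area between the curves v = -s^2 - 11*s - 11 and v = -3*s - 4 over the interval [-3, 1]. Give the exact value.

The difference (-s^2 - 11*s - 11) - (-3*s - 4) = -s^2 - 8*s - 7 changes sign at s = -1 inside [-3, 1], so split the integral there.
∫[-3,-1] (-s^2 - 8*s - 7) ds = 28/3.
∫[-1,1] (-s^2 - 8*s - 7) ds = -44/3; the area of that piece is 44/3.
Total area = 28/3 + 44/3 = 24.

24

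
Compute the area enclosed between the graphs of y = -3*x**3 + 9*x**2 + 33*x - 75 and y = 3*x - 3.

Set the curves equal: -3*x**3 + 9*x**2 + 33*x - 75 = 3*x - 3, so -3*x**3 + 9*x**2 + 30*x - 72 = 0, which factors as -3*(x - 4)*(x - 2)*(x + 3) = 0. The curves meet at x = -3, 2, 4.
On [-3, 2], y = 3*x - 3 is on top; that piece has area ∫[-3,2] (-(-3*x**3 + 9*x**2 + 30*x - 72)) dx = 1125/4.
On [2, 4], y = -3*x**3 + 9*x**2 + 33*x - 75 is on top; that piece has area ∫[2,4] (-3*x**3 + 9*x**2 + 30*x - 72) dx = 24.
Total enclosed area = 1125/4 + 24 = 1221/4.

1221/4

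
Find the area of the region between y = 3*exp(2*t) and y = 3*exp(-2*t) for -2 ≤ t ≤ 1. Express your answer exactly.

-6 + 3*exp(-4)/2 + 3*exp(-2)/2 + 3*exp(2)/2 + 3*exp(4)/2

The difference (3*exp(2*t)) - (3*exp(-2*t)) = 3*exp(2*t) - 3*exp(-2*t) changes sign at t = 0 inside [-2, 1], so split the integral there.
∫[-2,0] (3*exp(2*t) - 3*exp(-2*t)) dt = -3*exp(4)/2 - 3*exp(-4)/2 + 3; the area of that piece is -3 + 3*exp(-4)/2 + 3*exp(4)/2.
∫[0,1] (3*exp(2*t) - 3*exp(-2*t)) dt = -3 + 3*exp(-2)/2 + 3*exp(2)/2.
Total area = (-3 + 3*exp(-4)/2 + 3*exp(4)/2) + (-3 + 3*exp(-2)/2 + 3*exp(2)/2) = -6 + 3*exp(-4)/2 + 3*exp(-2)/2 + 3*exp(2)/2 + 3*exp(4)/2.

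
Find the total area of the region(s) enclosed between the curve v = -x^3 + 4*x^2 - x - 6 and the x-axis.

The curve meets the x-axis where -x^3 + 4*x^2 - x - 6 = 0, i.e. -(x - 3)*(x - 2)*(x + 1) = 0, at x = -1, 2, 3.
On [-1, 2] the curve lies below the axis; ∫[-1,2] (-x^3 + 4*x^2 - x - 6) dx = -45/4, giving area 45/4.
On [2, 3] the curve lies above the axis; ∫[2,3] (-x^3 + 4*x^2 - x - 6) dx = 7/12, giving area 7/12.
Total area = 45/4 + 7/12 = 71/6.

71/6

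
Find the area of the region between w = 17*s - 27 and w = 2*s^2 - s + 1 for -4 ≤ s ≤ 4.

1016/3

The difference (17*s - 27) - (2*s^2 - s + 1) = -2*s^2 + 18*s - 28 changes sign at s = 2 inside [-4, 4], so split the integral there.
∫[-4,2] (-2*s^2 + 18*s - 28) ds = -324; the area of that piece is 324.
∫[2,4] (-2*s^2 + 18*s - 28) ds = 44/3.
Total area = 324 + 44/3 = 1016/3.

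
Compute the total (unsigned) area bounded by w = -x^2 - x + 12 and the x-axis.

The curve meets the x-axis where -x^2 - x + 12 = 0, i.e. -(x - 3)*(x + 4) = 0, at x = -4, 3.
On [-4, 3] the curve lies above the axis; ∫[-4,3] (-x^2 - x + 12) dx = 343/6, giving area 343/6.

343/6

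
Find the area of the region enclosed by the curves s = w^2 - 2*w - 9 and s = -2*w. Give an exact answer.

36

Both boundary curves give s as a function of w, so integrate with respect to w. Setting them equal: w^2 - 9 = 0, i.e. (w - 3)*(w + 3) = 0, so they meet at w = -3, 3.
For w in [-3, 3], s = w^2 - 2*w - 9 is on the left; area = ∫[-3,3] (-(w^2 - 9)) dw = 36.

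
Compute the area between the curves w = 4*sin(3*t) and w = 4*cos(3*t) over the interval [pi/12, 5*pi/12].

On [pi/12, 5*pi/12], (4*sin(3*t)) - (4*cos(3*t)) = 4*sin(3*t) - 4*cos(3*t) is ≥ 0 throughout, so the area is a single integral of |4*sin(3*t) - 4*cos(3*t)|.
∫[pi/12,5*pi/12] (4*sin(3*t) - 4*cos(3*t)) dt = 8*sqrt(2)/3.

8*sqrt(2)/3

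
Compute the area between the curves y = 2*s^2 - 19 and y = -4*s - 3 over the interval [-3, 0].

On [-3, 0], (2*s^2 - 19) - (-4*s - 3) = 2*s^2 + 4*s - 16 is ≤ 0 throughout, so the area is a single integral of |2*s^2 + 4*s - 16|.
∫[-3,0] (2*s^2 + 4*s - 16) ds = -48; the area of that piece is 48.

48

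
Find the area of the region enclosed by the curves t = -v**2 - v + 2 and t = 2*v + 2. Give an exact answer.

Both boundary curves give t as a function of v, so integrate with respect to v. Setting them equal: -v**2 - 3*v = 0, i.e. -v*(v + 3) = 0, so they meet at v = -3, 0.
For v in [-3, 0], t = -v**2 - v + 2 is on the right; area = ∫[-3,0] (-v**2 - 3*v) dv = 9/2.

9/2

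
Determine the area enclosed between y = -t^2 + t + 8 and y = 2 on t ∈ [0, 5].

The difference (-t^2 + t + 8) - (2) = -t^2 + t + 6 changes sign at t = 3 inside [0, 5], so split the integral there.
∫[0,3] (-t^2 + t + 6) dt = 27/2.
∫[3,5] (-t^2 + t + 6) dt = -38/3; the area of that piece is 38/3.
Total area = 27/2 + 38/3 = 157/6.

157/6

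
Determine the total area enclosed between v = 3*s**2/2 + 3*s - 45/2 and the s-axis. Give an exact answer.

128

The curve meets the s-axis where 3*s**2/2 + 3*s - 45/2 = 0, i.e. 3*(s - 3)*(s + 5)/2 = 0, at s = -5, 3.
On [-5, 3] the curve lies below the axis; ∫[-5,3] (3*s**2/2 + 3*s - 45/2) ds = -128, giving area 128.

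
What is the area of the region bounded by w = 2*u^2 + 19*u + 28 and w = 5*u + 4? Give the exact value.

1/3

Set the curves equal: 2*u^2 + 19*u + 28 = 5*u + 4, so 2*u^2 + 14*u + 24 = 0, which factors as 2*(u + 3)*(u + 4) = 0. The curves meet at u = -4, -3.
On [-4, -3], w = 5*u + 4 is on top; that piece has area ∫[-4,-3] (-(2*u^2 + 14*u + 24)) du = 1/3.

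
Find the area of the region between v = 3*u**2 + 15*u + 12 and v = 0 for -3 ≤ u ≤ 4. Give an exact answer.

The difference (3*u**2 + 15*u + 12) - (0) = 3*u**2 + 15*u + 12 changes sign at u = -1 inside [-3, 4], so split the integral there.
∫[-3,-1] (3*u**2 + 15*u + 12) du = -10; the area of that piece is 10.
∫[-1,4] (3*u**2 + 15*u + 12) du = 475/2.
Total area = 10 + 475/2 = 495/2.

495/2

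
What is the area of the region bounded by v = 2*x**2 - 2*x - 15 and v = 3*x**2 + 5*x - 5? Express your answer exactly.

Set the curves equal: 2*x**2 - 2*x - 15 = 3*x**2 + 5*x - 5, so -x**2 - 7*x - 10 = 0, which factors as -(x + 2)*(x + 5) = 0. The curves meet at x = -5, -2.
On [-5, -2], v = 2*x**2 - 2*x - 15 is on top; that piece has area ∫[-5,-2] (-x**2 - 7*x - 10) dx = 9/2.

9/2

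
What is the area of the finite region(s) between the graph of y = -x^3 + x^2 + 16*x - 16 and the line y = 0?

The curve meets the x-axis where -x^3 + x^2 + 16*x - 16 = 0, i.e. -(x - 4)*(x - 1)*(x + 4) = 0, at x = -4, 1, 4.
On [-4, 1] the curve lies below the axis; ∫[-4,1] (-x^3 + x^2 + 16*x - 16) dx = -1375/12, giving area 1375/12.
On [1, 4] the curve lies above the axis; ∫[1,4] (-x^3 + x^2 + 16*x - 16) dx = 117/4, giving area 117/4.
Total area = 1375/12 + 117/4 = 863/6.

863/6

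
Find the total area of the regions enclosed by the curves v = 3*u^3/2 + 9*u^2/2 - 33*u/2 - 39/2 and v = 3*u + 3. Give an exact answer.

Set the curves equal: 3*u^3/2 + 9*u^2/2 - 33*u/2 - 39/2 = 3*u + 3, so 3*u^3/2 + 9*u^2/2 - 39*u/2 - 45/2 = 0, which factors as 3*(u - 3)*(u + 1)*(u + 5)/2 = 0. The curves meet at u = -5, -1, 3.
On [-5, -1], v = 3*u^3/2 + 9*u^2/2 - 33*u/2 - 39/2 is on top; that piece has area ∫[-5,-1] (3*u^3/2 + 9*u^2/2 - 39*u/2 - 45/2) du = 96.
On [-1, 3], v = 3*u + 3 is on top; that piece has area ∫[-1,3] (-(3*u^3/2 + 9*u^2/2 - 39*u/2 - 45/2)) du = 96.
Total enclosed area = 96 + 96 = 192.

192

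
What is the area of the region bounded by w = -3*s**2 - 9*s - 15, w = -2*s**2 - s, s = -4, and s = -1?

The difference (-3*s**2 - 9*s - 15) - (-2*s**2 - s) = -s**2 - 8*s - 15 changes sign at s = -3 inside [-4, -1], so split the integral there.
∫[-4,-3] (-s**2 - 8*s - 15) ds = 2/3.
∫[-3,-1] (-s**2 - 8*s - 15) ds = -20/3; the area of that piece is 20/3.
Total area = 2/3 + 20/3 = 22/3.

22/3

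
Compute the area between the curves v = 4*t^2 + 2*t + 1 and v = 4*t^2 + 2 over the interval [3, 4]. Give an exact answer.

On [3, 4], (4*t^2 + 2*t + 1) - (4*t^2 + 2) = 2*t - 1 is ≥ 0 throughout, so the area is a single integral of |2*t - 1|.
∫[3,4] (2*t - 1) dt = 6.

6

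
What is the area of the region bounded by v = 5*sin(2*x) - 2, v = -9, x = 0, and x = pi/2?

5 + 7*pi/2

On [0, pi/2], (5*sin(2*x) - 2) - (-9) = 5*sin(2*x) + 7 is ≥ 0 throughout, so the area is a single integral of |5*sin(2*x) + 7|.
∫[0,pi/2] (5*sin(2*x) + 7) dx = 5 + 7*pi/2.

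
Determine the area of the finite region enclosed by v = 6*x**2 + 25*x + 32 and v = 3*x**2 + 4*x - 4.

1/2

Set the curves equal: 6*x**2 + 25*x + 32 = 3*x**2 + 4*x - 4, so 3*x**2 + 21*x + 36 = 0, which factors as 3*(x + 3)*(x + 4) = 0. The curves meet at x = -4, -3.
On [-4, -3], v = 3*x**2 + 4*x - 4 is on top; that piece has area ∫[-4,-3] (-(3*x**2 + 21*x + 36)) dx = 1/2.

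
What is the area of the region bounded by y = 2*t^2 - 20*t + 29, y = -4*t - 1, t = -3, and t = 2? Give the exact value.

On [-3, 2], (2*t^2 - 20*t + 29) - (-4*t - 1) = 2*t^2 - 16*t + 30 is ≥ 0 throughout, so the area is a single integral of |2*t^2 - 16*t + 30|.
∫[-3,2] (2*t^2 - 16*t + 30) dt = 640/3.

640/3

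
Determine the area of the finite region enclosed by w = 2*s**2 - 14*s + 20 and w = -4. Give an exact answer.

Set the curves equal: 2*s**2 - 14*s + 20 = -4, so 2*s**2 - 14*s + 24 = 0, which factors as 2*(s - 4)*(s - 3) = 0. The curves meet at s = 3, 4.
On [3, 4], w = -4 is on top; that piece has area ∫[3,4] (-(2*s**2 - 14*s + 24)) ds = 1/3.

1/3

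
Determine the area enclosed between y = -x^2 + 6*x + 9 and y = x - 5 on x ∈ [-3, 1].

The difference (-x^2 + 6*x + 9) - (x - 5) = -x^2 + 5*x + 14 changes sign at x = -2 inside [-3, 1], so split the integral there.
∫[-3,-2] (-x^2 + 5*x + 14) dx = -29/6; the area of that piece is 29/6.
∫[-2,1] (-x^2 + 5*x + 14) dx = 63/2.
Total area = 29/6 + 63/2 = 109/3.

109/3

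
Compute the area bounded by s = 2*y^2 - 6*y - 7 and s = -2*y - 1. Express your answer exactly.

Both boundary curves give s as a function of y, so integrate with respect to y. Setting them equal: 2*y^2 - 4*y - 6 = 0, i.e. 2*(y - 3)*(y + 1) = 0, so they meet at y = -1, 3.
For y in [-1, 3], s = 2*y^2 - 6*y - 7 is on the left; area = ∫[-1,3] (-(2*y^2 - 4*y - 6)) dy = 64/3.

64/3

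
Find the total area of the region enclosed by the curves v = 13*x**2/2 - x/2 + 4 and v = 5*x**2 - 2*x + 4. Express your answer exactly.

Set the curves equal: 13*x**2/2 - x/2 + 4 = 5*x**2 - 2*x + 4, so 3*x**2/2 + 3*x/2 = 0, which factors as 3*x*(x + 1)/2 = 0. The curves meet at x = -1, 0.
On [-1, 0], v = 5*x**2 - 2*x + 4 is on top; that piece has area ∫[-1,0] (-(3*x**2/2 + 3*x/2)) dx = 1/4.

1/4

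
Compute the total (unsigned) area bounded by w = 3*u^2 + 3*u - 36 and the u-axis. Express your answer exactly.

343/2

The curve meets the u-axis where 3*u^2 + 3*u - 36 = 0, i.e. 3*(u - 3)*(u + 4) = 0, at u = -4, 3.
On [-4, 3] the curve lies below the axis; ∫[-4,3] (3*u^2 + 3*u - 36) du = -343/2, giving area 343/2.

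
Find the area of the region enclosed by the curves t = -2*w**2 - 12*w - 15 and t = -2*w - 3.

1/3

Both boundary curves give t as a function of w, so integrate with respect to w. Setting them equal: -2*w**2 - 10*w - 12 = 0, i.e. -2*(w + 2)*(w + 3) = 0, so they meet at w = -3, -2.
For w in [-3, -2], t = -2*w**2 - 12*w - 15 is on the right; area = ∫[-3,-2] (-2*w**2 - 10*w - 12) dw = 1/3.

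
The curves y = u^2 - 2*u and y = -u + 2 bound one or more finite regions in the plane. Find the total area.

9/2

Set the curves equal: u^2 - 2*u = -u + 2, so u^2 - u - 2 = 0, which factors as (u - 2)*(u + 1) = 0. The curves meet at u = -1, 2.
On [-1, 2], y = -u + 2 is on top; that piece has area ∫[-1,2] (-(u^2 - u - 2)) du = 9/2.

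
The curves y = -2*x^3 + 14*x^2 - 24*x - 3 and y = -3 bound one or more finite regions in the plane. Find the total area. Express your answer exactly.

71/3

Set the curves equal: -2*x^3 + 14*x^2 - 24*x - 3 = -3, so -2*x^3 + 14*x^2 - 24*x = 0, which factors as -2*x*(x - 4)*(x - 3) = 0. The curves meet at x = 0, 3, 4.
On [0, 3], y = -3 is on top; that piece has area ∫[0,3] (-(-2*x^3 + 14*x^2 - 24*x)) dx = 45/2.
On [3, 4], y = -2*x^3 + 14*x^2 - 24*x - 3 is on top; that piece has area ∫[3,4] (-2*x^3 + 14*x^2 - 24*x) dx = 7/6.
Total enclosed area = 45/2 + 7/6 = 71/3.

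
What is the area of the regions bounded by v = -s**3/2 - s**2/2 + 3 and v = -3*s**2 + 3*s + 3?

Set the curves equal: -s**3/2 - s**2/2 + 3 = -3*s**2 + 3*s + 3, so -s**3/2 + 5*s**2/2 - 3*s = 0, which factors as -s*(s - 3)*(s - 2)/2 = 0. The curves meet at s = 0, 2, 3.
On [0, 2], v = -3*s**2 + 3*s + 3 is on top; that piece has area ∫[0,2] (-(-s**3/2 + 5*s**2/2 - 3*s)) ds = 4/3.
On [2, 3], v = -s**3/2 - s**2/2 + 3 is on top; that piece has area ∫[2,3] (-s**3/2 + 5*s**2/2 - 3*s) ds = 5/24.
Total enclosed area = 4/3 + 5/24 = 37/24.

37/24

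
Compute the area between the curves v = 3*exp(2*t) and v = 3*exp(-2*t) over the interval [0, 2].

On [0, 2], (3*exp(2*t)) - (3*exp(-2*t)) = 3*exp(2*t) - 3*exp(-2*t) is ≥ 0 throughout, so the area is a single integral of |3*exp(2*t) - 3*exp(-2*t)|.
∫[0,2] (3*exp(2*t) - 3*exp(-2*t)) dt = -3 + 3*exp(-4)/2 + 3*exp(4)/2.

-3 + 3*exp(-4)/2 + 3*exp(4)/2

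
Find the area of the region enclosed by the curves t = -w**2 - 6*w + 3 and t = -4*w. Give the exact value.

32/3

Both boundary curves give t as a function of w, so integrate with respect to w. Setting them equal: -w**2 - 2*w + 3 = 0, i.e. -(w - 1)*(w + 3) = 0, so they meet at w = -3, 1.
For w in [-3, 1], t = -w**2 - 6*w + 3 is on the right; area = ∫[-3,1] (-w**2 - 2*w + 3) dw = 32/3.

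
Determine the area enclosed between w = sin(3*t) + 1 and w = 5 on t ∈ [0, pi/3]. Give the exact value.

-2/3 + 4*pi/3

On [0, pi/3], (sin(3*t) + 1) - (5) = sin(3*t) - 4 is ≤ 0 throughout, so the area is a single integral of |sin(3*t) - 4|.
∫[0,pi/3] (sin(3*t) - 4) dt = 2/3 - 4*pi/3; the area of that piece is -2/3 + 4*pi/3.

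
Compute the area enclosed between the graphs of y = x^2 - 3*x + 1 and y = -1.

Set the curves equal: x^2 - 3*x + 1 = -1, so x^2 - 3*x + 2 = 0, which factors as (x - 2)*(x - 1) = 0. The curves meet at x = 1, 2.
On [1, 2], y = -1 is on top; that piece has area ∫[1,2] (-(x^2 - 3*x + 2)) dx = 1/6.

1/6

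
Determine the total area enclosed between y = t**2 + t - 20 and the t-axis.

The curve meets the t-axis where t**2 + t - 20 = 0, i.e. (t - 4)*(t + 5) = 0, at t = -5, 4.
On [-5, 4] the curve lies below the axis; ∫[-5,4] (t**2 + t - 20) dt = -243/2, giving area 243/2.

243/2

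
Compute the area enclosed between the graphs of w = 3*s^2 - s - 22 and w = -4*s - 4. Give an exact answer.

Set the curves equal: 3*s^2 - s - 22 = -4*s - 4, so 3*s^2 + 3*s - 18 = 0, which factors as 3*(s - 2)*(s + 3) = 0. The curves meet at s = -3, 2.
On [-3, 2], w = -4*s - 4 is on top; that piece has area ∫[-3,2] (-(3*s^2 + 3*s - 18)) ds = 125/2.

125/2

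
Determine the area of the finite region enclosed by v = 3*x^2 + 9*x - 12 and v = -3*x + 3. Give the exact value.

Set the curves equal: 3*x^2 + 9*x - 12 = -3*x + 3, so 3*x^2 + 12*x - 15 = 0, which factors as 3*(x - 1)*(x + 5) = 0. The curves meet at x = -5, 1.
On [-5, 1], v = -3*x + 3 is on top; that piece has area ∫[-5,1] (-(3*x^2 + 12*x - 15)) dx = 108.

108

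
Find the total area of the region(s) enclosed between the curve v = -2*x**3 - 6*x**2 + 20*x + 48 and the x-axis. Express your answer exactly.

The curve meets the x-axis where -2*x**3 - 6*x**2 + 20*x + 48 = 0, i.e. -2*(x - 3)*(x + 2)*(x + 4) = 0, at x = -4, -2, 3.
On [-4, -2] the curve lies below the axis; ∫[-4,-2] (-2*x**3 - 6*x**2 + 20*x + 48) dx = -16, giving area 16.
On [-2, 3] the curve lies above the axis; ∫[-2,3] (-2*x**3 - 6*x**2 + 20*x + 48) dx = 375/2, giving area 375/2.
Total area = 16 + 375/2 = 407/2.

407/2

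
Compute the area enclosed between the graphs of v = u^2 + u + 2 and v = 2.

Set the curves equal: u^2 + u + 2 = 2, so u^2 + u = 0, which factors as u*(u + 1) = 0. The curves meet at u = -1, 0.
On [-1, 0], v = 2 is on top; that piece has area ∫[-1,0] (-(u^2 + u)) du = 1/6.

1/6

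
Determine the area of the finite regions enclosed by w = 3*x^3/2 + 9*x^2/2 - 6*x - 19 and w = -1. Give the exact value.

393/8

Set the curves equal: 3*x^3/2 + 9*x^2/2 - 6*x - 19 = -1, so 3*x^3/2 + 9*x^2/2 - 6*x - 18 = 0, which factors as 3*(x - 2)*(x + 2)*(x + 3)/2 = 0. The curves meet at x = -3, -2, 2.
On [-3, -2], w = 3*x^3/2 + 9*x^2/2 - 6*x - 19 is on top; that piece has area ∫[-3,-2] (3*x^3/2 + 9*x^2/2 - 6*x - 18) dx = 9/8.
On [-2, 2], w = -1 is on top; that piece has area ∫[-2,2] (-(3*x^3/2 + 9*x^2/2 - 6*x - 18)) dx = 48.
Total enclosed area = 9/8 + 48 = 393/8.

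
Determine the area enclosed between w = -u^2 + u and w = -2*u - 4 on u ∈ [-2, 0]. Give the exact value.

5

The difference (-u^2 + u) - (-2*u - 4) = -u^2 + 3*u + 4 changes sign at u = -1 inside [-2, 0], so split the integral there.
∫[-2,-1] (-u^2 + 3*u + 4) du = -17/6; the area of that piece is 17/6.
∫[-1,0] (-u^2 + 3*u + 4) du = 13/6.
Total area = 17/6 + 13/6 = 5.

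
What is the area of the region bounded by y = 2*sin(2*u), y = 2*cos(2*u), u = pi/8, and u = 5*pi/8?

On [pi/8, 5*pi/8], (2*sin(2*u)) - (2*cos(2*u)) = 2*sin(2*u) - 2*cos(2*u) is ≥ 0 throughout, so the area is a single integral of |2*sin(2*u) - 2*cos(2*u)|.
∫[pi/8,5*pi/8] (2*sin(2*u) - 2*cos(2*u)) du = 2*sqrt(2).

2*sqrt(2)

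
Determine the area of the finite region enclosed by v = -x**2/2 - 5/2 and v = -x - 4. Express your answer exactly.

16/3

Set the curves equal: -x**2/2 - 5/2 = -x - 4, so -x**2/2 + x + 3/2 = 0, which factors as -(x - 3)*(x + 1)/2 = 0. The curves meet at x = -1, 3.
On [-1, 3], v = -x**2/2 - 5/2 is on top; that piece has area ∫[-1,3] (-x**2/2 + x + 3/2) dx = 16/3.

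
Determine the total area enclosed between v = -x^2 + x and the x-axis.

The curve meets the x-axis where -x^2 + x = 0, i.e. -x*(x - 1) = 0, at x = 0, 1.
On [0, 1] the curve lies above the axis; ∫[0,1] (-x^2 + x) dx = 1/6, giving area 1/6.

1/6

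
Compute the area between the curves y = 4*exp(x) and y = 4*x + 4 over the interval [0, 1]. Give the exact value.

On [0, 1], (4*exp(x)) - (4*x + 4) = -4*x + 4*exp(x) - 4 is ≥ 0 throughout, so the area is a single integral of |-4*x + 4*exp(x) - 4|.
∫[0,1] (-4*x + 4*exp(x) - 4) dx = -10 + 4*exp(1).

-10 + 4*exp(1)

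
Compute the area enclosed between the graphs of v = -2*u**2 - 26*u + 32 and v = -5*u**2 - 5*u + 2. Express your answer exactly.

Set the curves equal: -2*u**2 - 26*u + 32 = -5*u**2 - 5*u + 2, so 3*u**2 - 21*u + 30 = 0, which factors as 3*(u - 5)*(u - 2) = 0. The curves meet at u = 2, 5.
On [2, 5], v = -5*u**2 - 5*u + 2 is on top; that piece has area ∫[2,5] (-(3*u**2 - 21*u + 30)) du = 27/2.

27/2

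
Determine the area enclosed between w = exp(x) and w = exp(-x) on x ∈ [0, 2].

On [0, 2], (exp(x)) - (exp(-x)) = exp(x) - exp(-x) is ≥ 0 throughout, so the area is a single integral of |exp(x) - exp(-x)|.
∫[0,2] (exp(x) - exp(-x)) dx = -2 + exp(-2) + exp(2).

-2 + exp(-2) + exp(2)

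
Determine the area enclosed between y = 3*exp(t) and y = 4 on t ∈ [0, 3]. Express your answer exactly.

The difference (3*exp(t)) - (4) = 3*exp(t) - 4 changes sign at t = log(4/3) inside [0, 3], so split the integral there.
∫[0,log(4/3)] (3*exp(t) - 4) dt = log(81/256) + 1; the area of that piece is -1 + log(256/81).
∫[log(4/3),3] (3*exp(t) - 4) dt = -16 - 4*log(3) + 8*log(2) + 3*exp(3).
Total area = (-1 + log(256/81)) + (-16 - 4*log(3) + 8*log(2) + 3*exp(3)) = -17 - 8*log(3) + 16*log(2) + 3*exp(3).

-17 - 8*log(3) + 16*log(2) + 3*exp(3)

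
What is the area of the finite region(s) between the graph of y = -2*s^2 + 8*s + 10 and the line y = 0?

The curve meets the s-axis where -2*s^2 + 8*s + 10 = 0, i.e. -2*(s - 5)*(s + 1) = 0, at s = -1, 5.
On [-1, 5] the curve lies above the axis; ∫[-1,5] (-2*s^2 + 8*s + 10) ds = 72, giving area 72.

72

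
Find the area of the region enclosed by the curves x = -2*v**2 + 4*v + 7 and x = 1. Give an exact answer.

Both boundary curves give x as a function of v, so integrate with respect to v. Setting them equal: -2*v**2 + 4*v + 6 = 0, i.e. -2*(v - 3)*(v + 1) = 0, so they meet at v = -1, 3.
For v in [-1, 3], x = -2*v**2 + 4*v + 7 is on the right; area = ∫[-1,3] (-2*v**2 + 4*v + 6) dv = 64/3.

64/3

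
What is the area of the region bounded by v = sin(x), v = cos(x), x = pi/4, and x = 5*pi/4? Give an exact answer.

On [pi/4, 5*pi/4], (sin(x)) - (cos(x)) = sin(x) - cos(x) is ≥ 0 throughout, so the area is a single integral of |sin(x) - cos(x)|.
∫[pi/4,5*pi/4] (sin(x) - cos(x)) dx = 2*sqrt(2).

2*sqrt(2)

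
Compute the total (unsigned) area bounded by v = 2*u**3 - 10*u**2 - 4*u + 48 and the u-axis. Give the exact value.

The curve meets the u-axis where 2*u**3 - 10*u**2 - 4*u + 48 = 0, i.e. 2*(u - 4)*(u - 3)*(u + 2) = 0, at u = -2, 3, 4.
On [-2, 3] the curve lies above the axis; ∫[-2,3] (2*u**3 - 10*u**2 - 4*u + 48) du = 875/6, giving area 875/6.
On [3, 4] the curve lies below the axis; ∫[3,4] (2*u**3 - 10*u**2 - 4*u + 48) du = -11/6, giving area 11/6.
Total area = 875/6 + 11/6 = 443/3.

443/3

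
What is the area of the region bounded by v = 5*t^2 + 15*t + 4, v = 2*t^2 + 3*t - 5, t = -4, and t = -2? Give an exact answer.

6

The difference (5*t^2 + 15*t + 4) - (2*t^2 + 3*t - 5) = 3*t^2 + 12*t + 9 changes sign at t = -3 inside [-4, -2], so split the integral there.
∫[-4,-3] (3*t^2 + 12*t + 9) dt = 4.
∫[-3,-2] (3*t^2 + 12*t + 9) dt = -2; the area of that piece is 2.
Total area = 4 + 2 = 6.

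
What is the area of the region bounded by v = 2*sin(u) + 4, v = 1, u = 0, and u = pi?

On [0, pi], (2*sin(u) + 4) - (1) = 2*sin(u) + 3 is ≥ 0 throughout, so the area is a single integral of |2*sin(u) + 3|.
∫[0,pi] (2*sin(u) + 3) du = 4 + 3*pi.

4 + 3*pi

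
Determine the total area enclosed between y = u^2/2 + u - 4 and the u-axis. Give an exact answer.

18

The curve meets the u-axis where u^2/2 + u - 4 = 0, i.e. (u - 2)*(u + 4)/2 = 0, at u = -4, 2.
On [-4, 2] the curve lies below the axis; ∫[-4,2] (u^2/2 + u - 4) du = -18, giving area 18.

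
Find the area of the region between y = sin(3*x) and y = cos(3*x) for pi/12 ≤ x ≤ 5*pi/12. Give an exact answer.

On [pi/12, 5*pi/12], (sin(3*x)) - (cos(3*x)) = sin(3*x) - cos(3*x) is ≥ 0 throughout, so the area is a single integral of |sin(3*x) - cos(3*x)|.
∫[pi/12,5*pi/12] (sin(3*x) - cos(3*x)) dx = 2*sqrt(2)/3.

2*sqrt(2)/3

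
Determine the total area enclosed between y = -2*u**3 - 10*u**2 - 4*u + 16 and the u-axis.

253/6

The curve meets the u-axis where -2*u**3 - 10*u**2 - 4*u + 16 = 0, i.e. -2*(u - 1)*(u + 2)*(u + 4) = 0, at u = -4, -2, 1.
On [-4, -2] the curve lies below the axis; ∫[-4,-2] (-2*u**3 - 10*u**2 - 4*u + 16) du = -32/3, giving area 32/3.
On [-2, 1] the curve lies above the axis; ∫[-2,1] (-2*u**3 - 10*u**2 - 4*u + 16) du = 63/2, giving area 63/2.
Total area = 32/3 + 63/2 = 253/6.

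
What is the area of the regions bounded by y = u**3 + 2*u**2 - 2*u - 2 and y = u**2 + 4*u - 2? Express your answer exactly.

253/12

Set the curves equal: u**3 + 2*u**2 - 2*u - 2 = u**2 + 4*u - 2, so u**3 + u**2 - 6*u = 0, which factors as u*(u - 2)*(u + 3) = 0. The curves meet at u = -3, 0, 2.
On [-3, 0], y = u**3 + 2*u**2 - 2*u - 2 is on top; that piece has area ∫[-3,0] (u**3 + u**2 - 6*u) du = 63/4.
On [0, 2], y = u**2 + 4*u - 2 is on top; that piece has area ∫[0,2] (-(u**3 + u**2 - 6*u)) du = 16/3.
Total enclosed area = 63/4 + 16/3 = 253/12.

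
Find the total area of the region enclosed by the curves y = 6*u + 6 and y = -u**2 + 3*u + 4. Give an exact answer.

1/6

Set the curves equal: 6*u + 6 = -u**2 + 3*u + 4, so u**2 + 3*u + 2 = 0, which factors as (u + 1)*(u + 2) = 0. The curves meet at u = -2, -1.
On [-2, -1], y = -u**2 + 3*u + 4 is on top; that piece has area ∫[-2,-1] (-(u**2 + 3*u + 2)) du = 1/6.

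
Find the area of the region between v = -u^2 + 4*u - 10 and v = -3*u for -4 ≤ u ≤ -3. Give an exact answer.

281/6

On [-4, -3], (-u^2 + 4*u - 10) - (-3*u) = -u^2 + 7*u - 10 is ≤ 0 throughout, so the area is a single integral of |-u^2 + 7*u - 10|.
∫[-4,-3] (-u^2 + 7*u - 10) du = -281/6; the area of that piece is 281/6.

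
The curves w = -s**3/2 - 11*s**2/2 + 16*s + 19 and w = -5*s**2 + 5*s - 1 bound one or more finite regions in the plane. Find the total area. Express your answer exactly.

3901/24

Set the curves equal: -s**3/2 - 11*s**2/2 + 16*s + 19 = -5*s**2 + 5*s - 1, so -s**3/2 - s**2/2 + 11*s + 20 = 0, which factors as -(s - 5)*(s + 2)*(s + 4)/2 = 0. The curves meet at s = -4, -2, 5.
On [-4, -2], w = -5*s**2 + 5*s - 1 is on top; that piece has area ∫[-4,-2] (-(-s**3/2 - s**2/2 + 11*s + 20)) ds = 16/3.
On [-2, 5], w = -s**3/2 - 11*s**2/2 + 16*s + 19 is on top; that piece has area ∫[-2,5] (-s**3/2 - s**2/2 + 11*s + 20) ds = 3773/24.
Total enclosed area = 16/3 + 3773/24 = 3901/24.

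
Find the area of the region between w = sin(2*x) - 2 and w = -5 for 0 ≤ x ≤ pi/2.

1 + 3*pi/2

On [0, pi/2], (sin(2*x) - 2) - (-5) = sin(2*x) + 3 is ≥ 0 throughout, so the area is a single integral of |sin(2*x) + 3|.
∫[0,pi/2] (sin(2*x) + 3) dx = 1 + 3*pi/2.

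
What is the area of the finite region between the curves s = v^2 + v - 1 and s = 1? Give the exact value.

Both boundary curves give s as a function of v, so integrate with respect to v. Setting them equal: v^2 + v - 2 = 0, i.e. (v - 1)*(v + 2) = 0, so they meet at v = -2, 1.
For v in [-2, 1], s = v^2 + v - 1 is on the left; area = ∫[-2,1] (-(v^2 + v - 2)) dv = 9/2.

9/2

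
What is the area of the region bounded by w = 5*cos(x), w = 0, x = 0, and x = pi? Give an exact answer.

10

The difference (5*cos(x)) - (0) = 5*cos(x) changes sign at x = pi/2 inside [0, pi], so split the integral there.
∫[0,pi/2] (5*cos(x)) dx = 5.
∫[pi/2,pi] (5*cos(x)) dx = -5; the area of that piece is 5.
Total area = 5 + 5 = 10.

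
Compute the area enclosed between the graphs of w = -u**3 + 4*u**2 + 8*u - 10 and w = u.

937/12

Set the curves equal: -u**3 + 4*u**2 + 8*u - 10 = u, so -u**3 + 4*u**2 + 7*u - 10 = 0, which factors as -(u - 5)*(u - 1)*(u + 2) = 0. The curves meet at u = -2, 1, 5.
On [-2, 1], w = u is on top; that piece has area ∫[-2,1] (-(-u**3 + 4*u**2 + 7*u - 10)) du = 99/4.
On [1, 5], w = -u**3 + 4*u**2 + 8*u - 10 is on top; that piece has area ∫[1,5] (-u**3 + 4*u**2 + 7*u - 10) du = 160/3.
Total enclosed area = 99/4 + 160/3 = 937/12.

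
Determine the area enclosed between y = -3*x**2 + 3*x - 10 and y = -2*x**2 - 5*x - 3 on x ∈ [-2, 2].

116/3

The difference (-3*x**2 + 3*x - 10) - (-2*x**2 - 5*x - 3) = -x**2 + 8*x - 7 changes sign at x = 1 inside [-2, 2], so split the integral there.
∫[-2,1] (-x**2 + 8*x - 7) dx = -36; the area of that piece is 36.
∫[1,2] (-x**2 + 8*x - 7) dx = 8/3.
Total area = 36 + 8/3 = 116/3.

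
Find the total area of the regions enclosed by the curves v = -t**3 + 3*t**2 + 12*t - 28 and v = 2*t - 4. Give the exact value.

407/4

Set the curves equal: -t**3 + 3*t**2 + 12*t - 28 = 2*t - 4, so -t**3 + 3*t**2 + 10*t - 24 = 0, which factors as -(t - 4)*(t - 2)*(t + 3) = 0. The curves meet at t = -3, 2, 4.
On [-3, 2], v = 2*t - 4 is on top; that piece has area ∫[-3,2] (-(-t**3 + 3*t**2 + 10*t - 24)) dt = 375/4.
On [2, 4], v = -t**3 + 3*t**2 + 12*t - 28 is on top; that piece has area ∫[2,4] (-t**3 + 3*t**2 + 10*t - 24) dt = 8.
Total enclosed area = 375/4 + 8 = 407/4.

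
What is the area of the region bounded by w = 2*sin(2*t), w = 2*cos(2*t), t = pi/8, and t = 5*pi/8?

On [pi/8, 5*pi/8], (2*sin(2*t)) - (2*cos(2*t)) = 2*sin(2*t) - 2*cos(2*t) is ≥ 0 throughout, so the area is a single integral of |2*sin(2*t) - 2*cos(2*t)|.
∫[pi/8,5*pi/8] (2*sin(2*t) - 2*cos(2*t)) dt = 2*sqrt(2).

2*sqrt(2)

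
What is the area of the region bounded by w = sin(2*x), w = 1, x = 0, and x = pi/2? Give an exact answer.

-1 + pi/2

On [0, pi/2], (sin(2*x)) - (1) = sin(2*x) - 1 is ≤ 0 throughout, so the area is a single integral of |sin(2*x) - 1|.
∫[0,pi/2] (sin(2*x) - 1) dx = 1 - pi/2; the area of that piece is -1 + pi/2.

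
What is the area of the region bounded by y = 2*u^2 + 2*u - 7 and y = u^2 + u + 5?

Set the curves equal: 2*u^2 + 2*u - 7 = u^2 + u + 5, so u^2 + u - 12 = 0, which factors as (u - 3)*(u + 4) = 0. The curves meet at u = -4, 3.
On [-4, 3], y = u^2 + u + 5 is on top; that piece has area ∫[-4,3] (-(u^2 + u - 12)) du = 343/6.

343/6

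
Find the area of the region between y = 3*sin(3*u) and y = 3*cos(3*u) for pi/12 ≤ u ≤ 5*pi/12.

2*sqrt(2)

On [pi/12, 5*pi/12], (3*sin(3*u)) - (3*cos(3*u)) = 3*sin(3*u) - 3*cos(3*u) is ≥ 0 throughout, so the area is a single integral of |3*sin(3*u) - 3*cos(3*u)|.
∫[pi/12,5*pi/12] (3*sin(3*u) - 3*cos(3*u)) du = 2*sqrt(2).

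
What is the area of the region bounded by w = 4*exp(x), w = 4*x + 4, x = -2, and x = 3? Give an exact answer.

-30 - 4*exp(-2) + 4*exp(3)

On [-2, 3], (4*exp(x)) - (4*x + 4) = -4*x + 4*exp(x) - 4 is ≥ 0 throughout, so the area is a single integral of |-4*x + 4*exp(x) - 4|.
∫[-2,3] (-4*x + 4*exp(x) - 4) dx = -30 - 4*exp(-2) + 4*exp(3).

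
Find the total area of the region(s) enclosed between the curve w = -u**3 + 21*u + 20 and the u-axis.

The curve meets the u-axis where -u**3 + 21*u + 20 = 0, i.e. -(u - 5)*(u + 1)*(u + 4) = 0, at u = -4, -1, 5.
On [-4, -1] the curve lies below the axis; ∫[-4,-1] (-u**3 + 21*u + 20) du = -135/4, giving area 135/4.
On [-1, 5] the curve lies above the axis; ∫[-1,5] (-u**3 + 21*u + 20) du = 216, giving area 216.
Total area = 135/4 + 216 = 999/4.

999/4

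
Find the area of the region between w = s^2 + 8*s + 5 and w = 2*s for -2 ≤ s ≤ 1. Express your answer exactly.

The difference (s^2 + 8*s + 5) - (2*s) = s^2 + 6*s + 5 changes sign at s = -1 inside [-2, 1], so split the integral there.
∫[-2,-1] (s^2 + 6*s + 5) ds = -5/3; the area of that piece is 5/3.
∫[-1,1] (s^2 + 6*s + 5) ds = 32/3.
Total area = 5/3 + 32/3 = 37/3.

37/3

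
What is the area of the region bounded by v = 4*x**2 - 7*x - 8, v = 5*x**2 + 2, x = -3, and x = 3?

241/3

The difference (4*x**2 - 7*x - 8) - (5*x**2 + 2) = -x**2 - 7*x - 10 changes sign at x = -2 inside [-3, 3], so split the integral there.
∫[-3,-2] (-x**2 - 7*x - 10) dx = 7/6.
∫[-2,3] (-x**2 - 7*x - 10) dx = -475/6; the area of that piece is 475/6.
Total area = 7/6 + 475/6 = 241/3.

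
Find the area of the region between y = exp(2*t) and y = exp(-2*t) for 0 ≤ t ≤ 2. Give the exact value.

On [0, 2], (exp(2*t)) - (exp(-2*t)) = exp(2*t) - exp(-2*t) is ≥ 0 throughout, so the area is a single integral of |exp(2*t) - exp(-2*t)|.
∫[0,2] (exp(2*t) - exp(-2*t)) dt = -1 + exp(-4)/2 + exp(4)/2.

-1 + exp(-4)/2 + exp(4)/2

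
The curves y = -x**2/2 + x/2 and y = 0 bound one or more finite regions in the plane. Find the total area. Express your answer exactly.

1/12

Set the curves equal: -x**2/2 + x/2 = 0, so -x**2/2 + x/2 = 0, which factors as -x*(x - 1)/2 = 0. The curves meet at x = 0, 1.
On [0, 1], y = -x**2/2 + x/2 is on top; that piece has area ∫[0,1] (-x**2/2 + x/2) dx = 1/12.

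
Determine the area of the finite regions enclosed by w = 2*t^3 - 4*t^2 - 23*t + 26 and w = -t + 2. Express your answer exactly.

937/6

Set the curves equal: 2*t^3 - 4*t^2 - 23*t + 26 = -t + 2, so 2*t^3 - 4*t^2 - 22*t + 24 = 0, which factors as 2*(t - 4)*(t - 1)*(t + 3) = 0. The curves meet at t = -3, 1, 4.
On [-3, 1], w = 2*t^3 - 4*t^2 - 23*t + 26 is on top; that piece has area ∫[-3,1] (2*t^3 - 4*t^2 - 22*t + 24) dt = 320/3.
On [1, 4], w = -t + 2 is on top; that piece has area ∫[1,4] (-(2*t^3 - 4*t^2 - 22*t + 24)) dt = 99/2.
Total enclosed area = 320/3 + 99/2 = 937/6.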